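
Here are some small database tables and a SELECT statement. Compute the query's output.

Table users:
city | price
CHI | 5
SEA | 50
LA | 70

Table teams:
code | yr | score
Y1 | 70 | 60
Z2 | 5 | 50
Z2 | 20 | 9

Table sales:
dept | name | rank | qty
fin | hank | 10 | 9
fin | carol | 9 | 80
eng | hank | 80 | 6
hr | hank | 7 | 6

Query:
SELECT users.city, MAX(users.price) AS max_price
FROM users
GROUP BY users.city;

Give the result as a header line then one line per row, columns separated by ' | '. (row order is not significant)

After GROUP BY (3 rows):
users.city | max_price
CHI | 5
SEA | 50
LA | 70

== RESULT ==
users.city | max_price
CHI | 5
SEA | 50
LA | 70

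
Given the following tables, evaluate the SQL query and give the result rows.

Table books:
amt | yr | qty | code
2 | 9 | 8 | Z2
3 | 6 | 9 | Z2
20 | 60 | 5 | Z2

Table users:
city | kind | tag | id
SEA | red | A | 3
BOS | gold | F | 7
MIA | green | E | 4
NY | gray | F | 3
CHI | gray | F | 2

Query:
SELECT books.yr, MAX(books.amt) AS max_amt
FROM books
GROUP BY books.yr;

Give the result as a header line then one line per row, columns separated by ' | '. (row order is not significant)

After GROUP BY (3 rows):
books.yr | max_amt
9 | 2
6 | 3
60 | 20

== RESULT ==
books.yr | max_amt
9 | 2
6 | 3
60 | 20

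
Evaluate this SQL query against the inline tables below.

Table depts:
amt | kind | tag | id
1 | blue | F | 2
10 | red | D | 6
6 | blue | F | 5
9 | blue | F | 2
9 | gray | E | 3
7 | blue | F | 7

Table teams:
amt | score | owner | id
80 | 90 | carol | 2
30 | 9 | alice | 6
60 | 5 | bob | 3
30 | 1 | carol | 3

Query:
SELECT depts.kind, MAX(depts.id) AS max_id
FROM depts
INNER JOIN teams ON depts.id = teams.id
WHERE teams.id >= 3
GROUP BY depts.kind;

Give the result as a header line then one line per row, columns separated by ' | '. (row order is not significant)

After JOIN teams (5 rows):
depts.amt | depts.kind | depts.tag | depts.id | teams.amt | teams.score | teams.owner | teams.id
1 | blue | F | 2 | 80 | 90 | carol | 2
10 | red | D | 6 | 30 | 9 | alice | 6
9 | blue | F | 2 | 80 | 90 | carol | 2
9 | gray | E | 3 | 60 | 5 | bob | 3
9 | gray | E | 3 | 30 | 1 | carol | 3
After WHERE (3 rows):
depts.amt | depts.kind | depts.tag | depts.id | teams.amt | teams.score | teams.owner | teams.id
10 | red | D | 6 | 30 | 9 | alice | 6
9 | gray | E | 3 | 60 | 5 | bob | 3
9 | gray | E | 3 | 30 | 1 | carol | 3
After GROUP BY (2 rows):
depts.kind | max_id
red | 6
gray | 3

== RESULT ==
depts.kind | max_id
red | 6
gray | 3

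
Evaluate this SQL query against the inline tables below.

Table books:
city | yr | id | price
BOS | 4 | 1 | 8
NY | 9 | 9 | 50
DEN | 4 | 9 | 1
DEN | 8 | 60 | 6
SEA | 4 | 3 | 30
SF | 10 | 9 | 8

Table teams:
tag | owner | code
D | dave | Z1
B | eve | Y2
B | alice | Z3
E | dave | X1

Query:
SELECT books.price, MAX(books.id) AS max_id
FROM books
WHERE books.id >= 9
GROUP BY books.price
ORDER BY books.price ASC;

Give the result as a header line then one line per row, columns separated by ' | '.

After WHERE (4 rows):
books.city | books.yr | books.id | books.price
NY | 9 | 9 | 50
DEN | 4 | 9 | 1
DEN | 8 | 60 | 6
SF | 10 | 9 | 8
After GROUP BY (4 rows):
books.price | max_id
50 | 9
1 | 9
6 | 60
8 | 9
After ORDER BY (4 rows):
books.price | max_id
1 | 9
6 | 60
8 | 9
50 | 9

== RESULT ==
books.price | max_id
1 | 9
6 | 60
8 | 9
50 | 9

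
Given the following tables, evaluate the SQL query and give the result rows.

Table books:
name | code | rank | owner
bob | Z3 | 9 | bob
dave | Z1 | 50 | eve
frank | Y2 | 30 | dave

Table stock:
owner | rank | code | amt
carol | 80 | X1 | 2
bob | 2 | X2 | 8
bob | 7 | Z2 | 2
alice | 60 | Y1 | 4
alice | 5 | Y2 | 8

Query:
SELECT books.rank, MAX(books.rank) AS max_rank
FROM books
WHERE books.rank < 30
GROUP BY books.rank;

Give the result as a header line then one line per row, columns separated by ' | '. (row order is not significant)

After WHERE (1 rows):
books.name | books.code | books.rank | books.owner
bob | Z3 | 9 | bob
After GROUP BY (1 rows):
books.rank | max_rank
9 | 9

== RESULT ==
books.rank | max_rank
9 | 9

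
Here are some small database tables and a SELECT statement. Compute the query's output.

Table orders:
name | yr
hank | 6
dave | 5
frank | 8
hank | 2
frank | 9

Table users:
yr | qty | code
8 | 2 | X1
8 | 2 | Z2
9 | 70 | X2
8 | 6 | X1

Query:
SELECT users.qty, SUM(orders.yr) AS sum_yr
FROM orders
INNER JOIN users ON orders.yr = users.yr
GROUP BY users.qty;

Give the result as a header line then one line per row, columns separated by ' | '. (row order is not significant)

== RESULT ==
users.qty | sum_yr
2 | 16
6 | 8
70 | 9

Derivation:
After JOIN users (4 rows):
orders.name | orders.yr | users.yr | users.qty | users.code
frank | 8 | 8 | 2 | X1
frank | 8 | 8 | 2 | Z2
frank | 8 | 8 | 6 | X1
frank | 9 | 9 | 70 | X2
After GROUP BY (3 rows):
users.qty | sum_yr
2 | 16
6 | 8
70 | 9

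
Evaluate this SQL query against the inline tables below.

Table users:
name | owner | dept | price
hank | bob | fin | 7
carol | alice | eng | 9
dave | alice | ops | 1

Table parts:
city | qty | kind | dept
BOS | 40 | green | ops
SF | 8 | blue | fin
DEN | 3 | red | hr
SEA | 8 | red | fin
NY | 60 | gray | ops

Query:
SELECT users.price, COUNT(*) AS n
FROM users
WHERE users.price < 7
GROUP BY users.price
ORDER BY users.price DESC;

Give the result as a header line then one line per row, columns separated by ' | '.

== RESULT ==
users.price | n
1 | 1

Derivation:
After WHERE (1 rows):
users.name | users.owner | users.dept | users.price
dave | alice | ops | 1
After GROUP BY (1 rows):
users.price | n
1 | 1
After ORDER BY (1 rows):
users.price | n
1 | 1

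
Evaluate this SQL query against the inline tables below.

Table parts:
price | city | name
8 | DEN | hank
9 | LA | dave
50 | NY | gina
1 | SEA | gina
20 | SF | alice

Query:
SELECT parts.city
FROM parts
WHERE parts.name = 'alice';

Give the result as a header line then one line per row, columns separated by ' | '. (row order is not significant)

After WHERE (1 rows):
parts.price | parts.city | parts.name
20 | SF | alice
After SELECT (1 rows):
parts.city
SF

== RESULT ==
parts.city
SF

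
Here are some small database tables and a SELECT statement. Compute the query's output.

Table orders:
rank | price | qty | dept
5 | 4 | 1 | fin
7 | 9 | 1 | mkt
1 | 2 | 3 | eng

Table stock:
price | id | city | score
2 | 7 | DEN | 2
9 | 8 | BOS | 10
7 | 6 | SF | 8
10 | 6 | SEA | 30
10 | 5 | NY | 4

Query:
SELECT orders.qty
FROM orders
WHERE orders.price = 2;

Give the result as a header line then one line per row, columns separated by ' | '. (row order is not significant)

After WHERE (1 rows):
orders.rank | orders.price | orders.qty | orders.dept
1 | 2 | 3 | eng
After SELECT (1 rows):
orders.qty
3

== RESULT ==
orders.qty
3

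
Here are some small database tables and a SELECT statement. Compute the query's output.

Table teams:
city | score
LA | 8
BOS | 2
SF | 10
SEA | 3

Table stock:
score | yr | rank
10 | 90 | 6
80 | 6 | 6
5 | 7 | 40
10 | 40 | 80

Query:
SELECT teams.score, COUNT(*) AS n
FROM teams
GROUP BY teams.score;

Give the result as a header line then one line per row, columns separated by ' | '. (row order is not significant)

After GROUP BY (4 rows):
teams.score | n
8 | 1
2 | 1
10 | 1
3 | 1

== RESULT ==
teams.score | n
8 | 1
2 | 1
10 | 1
3 | 1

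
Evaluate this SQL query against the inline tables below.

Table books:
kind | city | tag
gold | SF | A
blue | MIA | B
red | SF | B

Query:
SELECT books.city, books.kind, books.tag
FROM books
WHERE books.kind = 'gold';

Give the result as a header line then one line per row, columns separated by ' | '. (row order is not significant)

After WHERE (1 rows):
books.kind | books.city | books.tag
gold | SF | A
After SELECT (1 rows):
books.city | books.kind | books.tag
SF | gold | A

== RESULT ==
books.city | books.kind | books.tag
SF | gold | A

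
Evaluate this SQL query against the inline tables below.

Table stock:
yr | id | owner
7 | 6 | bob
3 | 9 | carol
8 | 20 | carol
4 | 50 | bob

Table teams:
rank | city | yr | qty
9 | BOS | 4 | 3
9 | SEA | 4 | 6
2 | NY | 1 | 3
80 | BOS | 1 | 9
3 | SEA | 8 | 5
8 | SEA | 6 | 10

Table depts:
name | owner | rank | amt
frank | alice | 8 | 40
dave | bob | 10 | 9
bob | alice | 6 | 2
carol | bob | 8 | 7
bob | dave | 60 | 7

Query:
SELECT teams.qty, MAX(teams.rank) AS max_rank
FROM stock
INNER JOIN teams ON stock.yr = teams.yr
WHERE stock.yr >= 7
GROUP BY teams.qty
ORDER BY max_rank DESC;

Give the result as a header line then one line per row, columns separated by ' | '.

== RESULT ==
teams.qty | max_rank
5 | 3

Derivation:
After JOIN teams (3 rows):
stock.yr | stock.id | stock.owner | teams.rank | teams.city | teams.yr | teams.qty
8 | 20 | carol | 3 | SEA | 8 | 5
4 | 50 | bob | 9 | BOS | 4 | 3
4 | 50 | bob | 9 | SEA | 4 | 6
After WHERE (1 rows):
stock.yr | stock.id | stock.owner | teams.rank | teams.city | teams.yr | teams.qty
8 | 20 | carol | 3 | SEA | 8 | 5
After GROUP BY (1 rows):
teams.qty | max_rank
5 | 3
After ORDER BY (1 rows):
teams.qty | max_rank
5 | 3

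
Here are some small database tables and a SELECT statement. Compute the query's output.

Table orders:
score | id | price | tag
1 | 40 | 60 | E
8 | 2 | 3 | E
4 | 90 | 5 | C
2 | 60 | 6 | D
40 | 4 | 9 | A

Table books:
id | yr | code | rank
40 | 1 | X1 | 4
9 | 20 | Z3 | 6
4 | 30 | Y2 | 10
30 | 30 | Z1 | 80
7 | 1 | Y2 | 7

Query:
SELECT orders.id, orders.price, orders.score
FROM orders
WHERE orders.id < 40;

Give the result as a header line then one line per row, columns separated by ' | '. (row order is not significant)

== RESULT ==
orders.id | orders.price | orders.score
2 | 3 | 8
4 | 9 | 40

Derivation:
After WHERE (2 rows):
orders.score | orders.id | orders.price | orders.tag
8 | 2 | 3 | E
40 | 4 | 9 | A
After SELECT (2 rows):
orders.id | orders.price | orders.score
2 | 3 | 8
4 | 9 | 40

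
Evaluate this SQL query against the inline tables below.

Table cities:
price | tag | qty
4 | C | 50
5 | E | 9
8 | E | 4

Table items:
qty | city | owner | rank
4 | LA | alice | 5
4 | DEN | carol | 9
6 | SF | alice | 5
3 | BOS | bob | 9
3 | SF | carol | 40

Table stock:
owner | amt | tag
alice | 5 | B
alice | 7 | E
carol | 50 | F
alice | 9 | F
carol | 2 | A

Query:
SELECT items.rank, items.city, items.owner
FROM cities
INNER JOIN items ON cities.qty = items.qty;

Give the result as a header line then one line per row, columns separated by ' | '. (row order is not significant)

== RESULT ==
items.rank | items.city | items.owner
5 | LA | alice
9 | DEN | carol

Derivation:
After JOIN items (2 rows):
cities.price | cities.tag | cities.qty | items.qty | items.city | items.owner | items.rank
8 | E | 4 | 4 | LA | alice | 5
8 | E | 4 | 4 | DEN | carol | 9
After SELECT (2 rows):
items.rank | items.city | items.owner
5 | LA | alice
9 | DEN | carol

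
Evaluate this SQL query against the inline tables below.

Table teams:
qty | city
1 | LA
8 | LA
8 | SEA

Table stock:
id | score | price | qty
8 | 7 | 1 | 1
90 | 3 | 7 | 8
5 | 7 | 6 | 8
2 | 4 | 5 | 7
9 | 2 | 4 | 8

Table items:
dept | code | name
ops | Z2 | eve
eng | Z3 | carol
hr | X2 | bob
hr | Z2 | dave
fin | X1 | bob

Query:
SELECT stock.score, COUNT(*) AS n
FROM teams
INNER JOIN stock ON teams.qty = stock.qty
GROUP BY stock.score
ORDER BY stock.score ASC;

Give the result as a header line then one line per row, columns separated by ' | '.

After JOIN stock (7 rows):
teams.qty | teams.city | stock.id | stock.score | stock.price | stock.qty
1 | LA | 8 | 7 | 1 | 1
8 | LA | 90 | 3 | 7 | 8
8 | LA | 5 | 7 | 6 | 8
8 | LA | 9 | 2 | 4 | 8
8 | SEA | 90 | 3 | 7 | 8
8 | SEA | 5 | 7 | 6 | 8
8 | SEA | 9 | 2 | 4 | 8
After GROUP BY (3 rows):
stock.score | n
7 | 3
3 | 2
2 | 2
After ORDER BY (3 rows):
stock.score | n
2 | 2
3 | 2
7 | 3

== RESULT ==
stock.score | n
2 | 2
3 | 2
7 | 3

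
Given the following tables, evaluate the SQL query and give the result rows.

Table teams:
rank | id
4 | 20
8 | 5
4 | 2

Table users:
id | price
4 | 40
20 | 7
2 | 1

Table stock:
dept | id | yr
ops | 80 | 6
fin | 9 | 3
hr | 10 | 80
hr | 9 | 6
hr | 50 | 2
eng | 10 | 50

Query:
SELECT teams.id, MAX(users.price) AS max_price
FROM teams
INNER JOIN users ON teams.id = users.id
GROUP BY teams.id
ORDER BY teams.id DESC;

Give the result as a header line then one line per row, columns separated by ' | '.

After JOIN users (2 rows):
teams.rank | teams.id | users.id | users.price
4 | 20 | 20 | 7
4 | 2 | 2 | 1
After GROUP BY (2 rows):
teams.id | max_price
20 | 7
2 | 1
After ORDER BY (2 rows):
teams.id | max_price
20 | 7
2 | 1

== RESULT ==
teams.id | max_price
20 | 7
2 | 1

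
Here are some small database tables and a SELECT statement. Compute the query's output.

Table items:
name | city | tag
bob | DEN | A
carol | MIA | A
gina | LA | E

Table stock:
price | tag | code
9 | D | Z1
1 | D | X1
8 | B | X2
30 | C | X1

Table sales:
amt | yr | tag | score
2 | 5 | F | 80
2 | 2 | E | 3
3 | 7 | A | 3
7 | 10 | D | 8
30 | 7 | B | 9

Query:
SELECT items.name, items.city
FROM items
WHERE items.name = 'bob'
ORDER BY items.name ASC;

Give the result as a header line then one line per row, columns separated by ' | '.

After WHERE (1 rows):
items.name | items.city | items.tag
bob | DEN | A
After SELECT (1 rows):
items.name | items.city
bob | DEN
After ORDER BY (1 rows):
items.name | items.city
bob | DEN

== RESULT ==
items.name | items.city
bob | DEN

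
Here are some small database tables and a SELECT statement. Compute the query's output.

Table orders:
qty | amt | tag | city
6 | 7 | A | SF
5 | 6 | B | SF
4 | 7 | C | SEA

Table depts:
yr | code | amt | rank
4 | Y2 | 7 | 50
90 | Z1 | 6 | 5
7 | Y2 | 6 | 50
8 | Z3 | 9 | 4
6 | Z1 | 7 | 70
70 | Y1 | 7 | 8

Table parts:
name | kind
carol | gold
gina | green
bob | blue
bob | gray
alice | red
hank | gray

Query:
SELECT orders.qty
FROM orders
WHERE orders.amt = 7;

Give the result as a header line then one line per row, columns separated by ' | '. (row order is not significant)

After WHERE (2 rows):
orders.qty | orders.amt | orders.tag | orders.city
6 | 7 | A | SF
4 | 7 | C | SEA
After SELECT (2 rows):
orders.qty
6
4

== RESULT ==
orders.qty
6
4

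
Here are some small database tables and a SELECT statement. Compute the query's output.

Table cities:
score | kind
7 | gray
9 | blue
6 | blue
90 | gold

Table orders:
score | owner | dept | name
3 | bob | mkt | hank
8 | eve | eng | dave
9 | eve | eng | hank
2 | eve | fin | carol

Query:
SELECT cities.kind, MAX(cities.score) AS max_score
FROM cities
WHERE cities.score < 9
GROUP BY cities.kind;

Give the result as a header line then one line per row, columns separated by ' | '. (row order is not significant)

== RESULT ==
cities.kind | max_score
gray | 7
blue | 6

Derivation:
After WHERE (2 rows):
cities.score | cities.kind
7 | gray
6 | blue
After GROUP BY (2 rows):
cities.kind | max_score
gray | 7
blue | 6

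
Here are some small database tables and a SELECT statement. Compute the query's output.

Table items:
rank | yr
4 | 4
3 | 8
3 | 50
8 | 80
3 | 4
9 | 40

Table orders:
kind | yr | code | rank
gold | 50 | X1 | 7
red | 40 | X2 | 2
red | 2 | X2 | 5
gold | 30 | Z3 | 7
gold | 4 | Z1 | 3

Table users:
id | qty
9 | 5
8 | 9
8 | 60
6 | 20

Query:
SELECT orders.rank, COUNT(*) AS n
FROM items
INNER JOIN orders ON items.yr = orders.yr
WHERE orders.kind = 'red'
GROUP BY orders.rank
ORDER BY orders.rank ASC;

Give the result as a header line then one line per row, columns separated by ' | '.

After JOIN orders (4 rows):
items.rank | items.yr | orders.kind | orders.yr | orders.code | orders.rank
4 | 4 | gold | 4 | Z1 | 3
3 | 50 | gold | 50 | X1 | 7
3 | 4 | gold | 4 | Z1 | 3
9 | 40 | red | 40 | X2 | 2
After WHERE (1 rows):
items.rank | items.yr | orders.kind | orders.yr | orders.code | orders.rank
9 | 40 | red | 40 | X2 | 2
After GROUP BY (1 rows):
orders.rank | n
2 | 1
After ORDER BY (1 rows):
orders.rank | n
2 | 1

== RESULT ==
orders.rank | n
2 | 1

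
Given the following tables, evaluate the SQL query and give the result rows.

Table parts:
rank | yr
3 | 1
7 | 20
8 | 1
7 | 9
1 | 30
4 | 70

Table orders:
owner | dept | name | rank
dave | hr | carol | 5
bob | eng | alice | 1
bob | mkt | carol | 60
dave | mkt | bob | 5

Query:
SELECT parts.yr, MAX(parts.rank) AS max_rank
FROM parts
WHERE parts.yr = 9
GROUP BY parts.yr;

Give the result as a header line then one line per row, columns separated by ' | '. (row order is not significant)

After WHERE (1 rows):
parts.rank | parts.yr
7 | 9
After GROUP BY (1 rows):
parts.yr | max_rank
9 | 7

== RESULT ==
parts.yr | max_rank
9 | 7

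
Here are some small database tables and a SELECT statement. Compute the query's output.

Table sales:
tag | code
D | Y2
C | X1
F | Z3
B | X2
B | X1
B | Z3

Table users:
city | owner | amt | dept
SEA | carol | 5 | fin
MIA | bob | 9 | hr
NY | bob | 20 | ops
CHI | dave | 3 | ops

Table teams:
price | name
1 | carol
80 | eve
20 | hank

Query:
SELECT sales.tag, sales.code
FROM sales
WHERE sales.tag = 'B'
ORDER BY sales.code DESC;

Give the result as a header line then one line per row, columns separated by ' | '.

After WHERE (3 rows):
sales.tag | sales.code
B | X2
B | X1
B | Z3
After SELECT (3 rows):
sales.tag | sales.code
B | X2
B | X1
B | Z3
After ORDER BY (3 rows):
sales.tag | sales.code
B | Z3
B | X2
B | X1

== RESULT ==
sales.tag | sales.code
B | Z3
B | X2
B | X1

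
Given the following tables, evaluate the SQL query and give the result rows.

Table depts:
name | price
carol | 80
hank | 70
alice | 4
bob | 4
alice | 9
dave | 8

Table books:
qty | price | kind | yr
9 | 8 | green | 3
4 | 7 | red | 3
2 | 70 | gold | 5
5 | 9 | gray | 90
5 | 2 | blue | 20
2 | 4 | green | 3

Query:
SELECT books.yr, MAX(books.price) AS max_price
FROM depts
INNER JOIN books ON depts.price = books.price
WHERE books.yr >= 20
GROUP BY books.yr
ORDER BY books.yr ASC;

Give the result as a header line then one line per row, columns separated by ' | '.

== RESULT ==
books.yr | max_price
90 | 9

Derivation:
After JOIN books (5 rows):
depts.name | depts.price | books.qty | books.price | books.kind | books.yr
hank | 70 | 2 | 70 | gold | 5
alice | 4 | 2 | 4 | green | 3
bob | 4 | 2 | 4 | green | 3
alice | 9 | 5 | 9 | gray | 90
dave | 8 | 9 | 8 | green | 3
After WHERE (1 rows):
depts.name | depts.price | books.qty | books.price | books.kind | books.yr
alice | 9 | 5 | 9 | gray | 90
After GROUP BY (1 rows):
books.yr | max_price
90 | 9
After ORDER BY (1 rows):
books.yr | max_price
90 | 9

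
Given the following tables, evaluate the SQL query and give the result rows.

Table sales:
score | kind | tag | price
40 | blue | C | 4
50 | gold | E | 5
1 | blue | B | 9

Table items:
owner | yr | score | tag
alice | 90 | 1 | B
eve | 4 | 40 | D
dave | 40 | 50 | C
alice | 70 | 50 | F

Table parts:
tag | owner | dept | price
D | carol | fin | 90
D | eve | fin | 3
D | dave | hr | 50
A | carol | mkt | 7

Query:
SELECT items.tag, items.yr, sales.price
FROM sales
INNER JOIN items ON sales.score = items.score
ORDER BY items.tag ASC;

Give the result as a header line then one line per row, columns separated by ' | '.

== RESULT ==
items.tag | items.yr | sales.price
B | 90 | 9
C | 40 | 5
D | 4 | 4
F | 70 | 5

Derivation:
After JOIN items (4 rows):
sales.score | sales.kind | sales.tag | sales.price | items.owner | items.yr | items.score | items.tag
40 | blue | C | 4 | eve | 4 | 40 | D
50 | gold | E | 5 | dave | 40 | 50 | C
50 | gold | E | 5 | alice | 70 | 50 | F
1 | blue | B | 9 | alice | 90 | 1 | B
After SELECT (4 rows):
items.tag | items.yr | sales.price
D | 4 | 4
C | 40 | 5
F | 70 | 5
B | 90 | 9
After ORDER BY (4 rows):
items.tag | items.yr | sales.price
B | 90 | 9
C | 40 | 5
D | 4 | 4
F | 70 | 5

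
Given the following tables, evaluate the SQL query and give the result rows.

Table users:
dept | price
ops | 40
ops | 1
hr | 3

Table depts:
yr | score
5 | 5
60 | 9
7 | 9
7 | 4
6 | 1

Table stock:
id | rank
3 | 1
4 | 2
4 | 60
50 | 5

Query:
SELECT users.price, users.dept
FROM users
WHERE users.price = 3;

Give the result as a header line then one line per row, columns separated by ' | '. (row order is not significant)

After WHERE (1 rows):
users.dept | users.price
hr | 3
After SELECT (1 rows):
users.price | users.dept
3 | hr

== RESULT ==
users.price | users.dept
3 | hr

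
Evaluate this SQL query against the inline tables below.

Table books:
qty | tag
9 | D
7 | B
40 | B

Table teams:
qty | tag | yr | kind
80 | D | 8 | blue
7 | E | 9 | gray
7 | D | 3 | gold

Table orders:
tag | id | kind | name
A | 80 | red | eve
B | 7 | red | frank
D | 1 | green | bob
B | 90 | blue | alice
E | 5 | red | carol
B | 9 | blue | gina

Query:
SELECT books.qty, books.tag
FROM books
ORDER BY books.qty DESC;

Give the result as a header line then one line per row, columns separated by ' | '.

After SELECT (3 rows):
books.qty | books.tag
9 | D
7 | B
40 | B
After ORDER BY (3 rows):
books.qty | books.tag
40 | B
9 | D
7 | B

== RESULT ==
books.qty | books.tag
40 | B
9 | D
7 | B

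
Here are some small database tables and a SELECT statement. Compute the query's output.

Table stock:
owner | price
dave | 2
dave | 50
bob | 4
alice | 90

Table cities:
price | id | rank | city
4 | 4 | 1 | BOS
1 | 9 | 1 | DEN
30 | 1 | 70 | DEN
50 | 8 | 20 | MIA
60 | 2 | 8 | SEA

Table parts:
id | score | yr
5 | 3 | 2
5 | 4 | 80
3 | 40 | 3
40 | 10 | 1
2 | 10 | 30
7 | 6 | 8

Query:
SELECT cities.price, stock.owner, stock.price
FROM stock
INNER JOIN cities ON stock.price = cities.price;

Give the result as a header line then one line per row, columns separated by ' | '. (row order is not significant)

== RESULT ==
cities.price | stock.owner | stock.price
50 | dave | 50
4 | bob | 4

Derivation:
After JOIN cities (2 rows):
stock.owner | stock.price | cities.price | cities.id | cities.rank | cities.city
dave | 50 | 50 | 8 | 20 | MIA
bob | 4 | 4 | 4 | 1 | BOS
After SELECT (2 rows):
cities.price | stock.owner | stock.price
50 | dave | 50
4 | bob | 4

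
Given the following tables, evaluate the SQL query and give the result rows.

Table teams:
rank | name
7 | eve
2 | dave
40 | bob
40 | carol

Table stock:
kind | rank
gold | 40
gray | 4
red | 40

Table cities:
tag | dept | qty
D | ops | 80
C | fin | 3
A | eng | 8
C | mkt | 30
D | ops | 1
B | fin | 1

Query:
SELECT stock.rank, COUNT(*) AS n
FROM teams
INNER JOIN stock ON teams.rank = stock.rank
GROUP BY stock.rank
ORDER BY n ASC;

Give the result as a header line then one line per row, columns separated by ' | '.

After JOIN stock (4 rows):
teams.rank | teams.name | stock.kind | stock.rank
40 | bob | gold | 40
40 | bob | red | 40
40 | carol | gold | 40
40 | carol | red | 40
After GROUP BY (1 rows):
stock.rank | n
40 | 4
After ORDER BY (1 rows):
stock.rank | n
40 | 4

== RESULT ==
stock.rank | n
40 | 4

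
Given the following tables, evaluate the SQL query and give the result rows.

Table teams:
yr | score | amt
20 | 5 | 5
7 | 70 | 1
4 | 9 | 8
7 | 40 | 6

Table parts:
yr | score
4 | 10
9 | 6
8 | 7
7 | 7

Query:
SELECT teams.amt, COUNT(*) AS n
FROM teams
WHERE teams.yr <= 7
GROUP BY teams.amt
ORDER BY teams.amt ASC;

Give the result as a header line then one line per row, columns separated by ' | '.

After WHERE (3 rows):
teams.yr | teams.score | teams.amt
7 | 70 | 1
4 | 9 | 8
7 | 40 | 6
After GROUP BY (3 rows):
teams.amt | n
1 | 1
8 | 1
6 | 1
After ORDER BY (3 rows):
teams.amt | n
1 | 1
6 | 1
8 | 1

== RESULT ==
teams.amt | n
1 | 1
6 | 1
8 | 1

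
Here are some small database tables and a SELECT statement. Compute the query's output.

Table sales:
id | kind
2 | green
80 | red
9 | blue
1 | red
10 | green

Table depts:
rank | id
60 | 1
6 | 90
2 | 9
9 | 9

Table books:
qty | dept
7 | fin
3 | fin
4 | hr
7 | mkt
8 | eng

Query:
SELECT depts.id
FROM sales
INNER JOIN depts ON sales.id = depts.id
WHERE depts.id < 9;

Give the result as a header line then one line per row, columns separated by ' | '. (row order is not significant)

After JOIN depts (3 rows):
sales.id | sales.kind | depts.rank | depts.id
9 | blue | 2 | 9
9 | blue | 9 | 9
1 | red | 60 | 1
After WHERE (1 rows):
sales.id | sales.kind | depts.rank | depts.id
1 | red | 60 | 1
After SELECT (1 rows):
depts.id
1

== RESULT ==
depts.id
1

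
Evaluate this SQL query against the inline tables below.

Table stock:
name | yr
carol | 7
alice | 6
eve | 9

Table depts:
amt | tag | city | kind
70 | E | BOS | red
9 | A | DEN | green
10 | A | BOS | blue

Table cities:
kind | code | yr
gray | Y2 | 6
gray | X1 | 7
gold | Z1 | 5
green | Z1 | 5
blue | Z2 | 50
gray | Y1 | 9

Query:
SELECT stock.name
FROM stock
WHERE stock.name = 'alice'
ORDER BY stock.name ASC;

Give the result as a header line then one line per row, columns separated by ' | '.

After WHERE (1 rows):
stock.name | stock.yr
alice | 6
After SELECT (1 rows):
stock.name
alice
After ORDER BY (1 rows):
stock.name
alice

== RESULT ==
stock.name
alice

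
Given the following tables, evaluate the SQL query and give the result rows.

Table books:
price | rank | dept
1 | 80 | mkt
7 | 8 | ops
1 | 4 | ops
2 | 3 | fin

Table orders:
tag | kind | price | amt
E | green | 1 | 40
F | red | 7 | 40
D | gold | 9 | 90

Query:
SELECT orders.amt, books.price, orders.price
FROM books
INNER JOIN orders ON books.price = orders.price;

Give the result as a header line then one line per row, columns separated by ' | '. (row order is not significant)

== RESULT ==
orders.amt | books.price | orders.price
40 | 1 | 1
40 | 7 | 7
40 | 1 | 1

Derivation:
After JOIN orders (3 rows):
books.price | books.rank | books.dept | orders.tag | orders.kind | orders.price | orders.amt
1 | 80 | mkt | E | green | 1 | 40
7 | 8 | ops | F | red | 7 | 40
1 | 4 | ops | E | green | 1 | 40
After SELECT (3 rows):
orders.amt | books.price | orders.price
40 | 1 | 1
40 | 7 | 7
40 | 1 | 1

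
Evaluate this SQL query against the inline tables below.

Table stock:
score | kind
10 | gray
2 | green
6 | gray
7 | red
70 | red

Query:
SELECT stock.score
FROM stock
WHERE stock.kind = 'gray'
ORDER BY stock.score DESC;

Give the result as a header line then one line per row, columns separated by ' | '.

After WHERE (2 rows):
stock.score | stock.kind
10 | gray
6 | gray
After SELECT (2 rows):
stock.score
10
6
After ORDER BY (2 rows):
stock.score
10
6

== RESULT ==
stock.score
10
6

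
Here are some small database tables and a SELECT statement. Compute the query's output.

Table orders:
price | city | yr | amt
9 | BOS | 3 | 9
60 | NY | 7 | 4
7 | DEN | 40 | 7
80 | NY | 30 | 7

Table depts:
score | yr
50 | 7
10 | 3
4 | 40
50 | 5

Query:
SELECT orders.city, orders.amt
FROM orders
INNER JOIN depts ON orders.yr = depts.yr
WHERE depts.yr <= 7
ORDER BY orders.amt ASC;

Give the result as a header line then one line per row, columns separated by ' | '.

== RESULT ==
orders.city | orders.amt
NY | 4
BOS | 9

Derivation:
After JOIN depts (3 rows):
orders.price | orders.city | orders.yr | orders.amt | depts.score | depts.yr
9 | BOS | 3 | 9 | 10 | 3
60 | NY | 7 | 4 | 50 | 7
7 | DEN | 40 | 7 | 4 | 40
After WHERE (2 rows):
orders.price | orders.city | orders.yr | orders.amt | depts.score | depts.yr
9 | BOS | 3 | 9 | 10 | 3
60 | NY | 7 | 4 | 50 | 7
After SELECT (2 rows):
orders.city | orders.amt
BOS | 9
NY | 4
After ORDER BY (2 rows):
orders.city | orders.amt
NY | 4
BOS | 9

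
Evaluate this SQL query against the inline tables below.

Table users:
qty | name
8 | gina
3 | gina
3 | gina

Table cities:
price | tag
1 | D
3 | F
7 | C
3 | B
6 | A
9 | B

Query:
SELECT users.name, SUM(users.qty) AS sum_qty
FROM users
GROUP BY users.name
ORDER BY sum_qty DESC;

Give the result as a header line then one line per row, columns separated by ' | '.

After GROUP BY (1 rows):
users.name | sum_qty
gina | 14
After ORDER BY (1 rows):
users.name | sum_qty
gina | 14

== RESULT ==
users.name | sum_qty
gina | 14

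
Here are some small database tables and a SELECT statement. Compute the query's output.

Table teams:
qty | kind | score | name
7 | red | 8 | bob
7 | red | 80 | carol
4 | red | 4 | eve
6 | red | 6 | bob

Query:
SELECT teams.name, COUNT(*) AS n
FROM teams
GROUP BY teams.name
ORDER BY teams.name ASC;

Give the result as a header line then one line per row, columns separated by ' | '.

== RESULT ==
teams.name | n
bob | 2
carol | 1
eve | 1

Derivation:
After GROUP BY (3 rows):
teams.name | n
bob | 2
carol | 1
eve | 1
After ORDER BY (3 rows):
teams.name | n
bob | 2
carol | 1
eve | 1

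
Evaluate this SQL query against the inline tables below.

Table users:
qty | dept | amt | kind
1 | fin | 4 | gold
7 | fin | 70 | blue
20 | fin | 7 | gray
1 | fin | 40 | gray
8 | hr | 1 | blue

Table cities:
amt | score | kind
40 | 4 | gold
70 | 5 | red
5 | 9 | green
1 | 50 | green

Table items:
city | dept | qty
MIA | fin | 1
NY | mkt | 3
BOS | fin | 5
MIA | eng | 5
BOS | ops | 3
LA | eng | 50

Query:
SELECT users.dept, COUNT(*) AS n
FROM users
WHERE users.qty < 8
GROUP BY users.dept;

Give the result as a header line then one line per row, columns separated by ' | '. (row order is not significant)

== RESULT ==
users.dept | n
fin | 3

Derivation:
After WHERE (3 rows):
users.qty | users.dept | users.amt | users.kind
1 | fin | 4 | gold
7 | fin | 70 | blue
1 | fin | 40 | gray
After GROUP BY (1 rows):
users.dept | n
fin | 3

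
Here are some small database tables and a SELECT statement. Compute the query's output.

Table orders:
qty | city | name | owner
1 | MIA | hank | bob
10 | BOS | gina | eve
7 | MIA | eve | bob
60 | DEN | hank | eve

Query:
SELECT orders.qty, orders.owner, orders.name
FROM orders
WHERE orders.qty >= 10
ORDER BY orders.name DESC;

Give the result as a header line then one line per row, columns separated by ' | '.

== RESULT ==
orders.qty | orders.owner | orders.name
60 | eve | hank
10 | eve | gina

Derivation:
After WHERE (2 rows):
orders.qty | orders.city | orders.name | orders.owner
10 | BOS | gina | eve
60 | DEN | hank | eve
After SELECT (2 rows):
orders.qty | orders.owner | orders.name
10 | eve | gina
60 | eve | hank
After ORDER BY (2 rows):
orders.qty | orders.owner | orders.name
60 | eve | hank
10 | eve | gina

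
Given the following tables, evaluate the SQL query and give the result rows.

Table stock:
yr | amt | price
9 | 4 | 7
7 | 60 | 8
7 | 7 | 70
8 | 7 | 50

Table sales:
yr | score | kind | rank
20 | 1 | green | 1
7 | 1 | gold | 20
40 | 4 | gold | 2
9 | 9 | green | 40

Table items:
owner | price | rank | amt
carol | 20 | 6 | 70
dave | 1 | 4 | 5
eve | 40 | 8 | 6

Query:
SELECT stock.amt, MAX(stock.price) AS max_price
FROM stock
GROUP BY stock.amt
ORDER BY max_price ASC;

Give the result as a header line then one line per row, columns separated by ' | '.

After GROUP BY (3 rows):
stock.amt | max_price
4 | 7
60 | 8
7 | 70
After ORDER BY (3 rows):
stock.amt | max_price
4 | 7
60 | 8
7 | 70

== RESULT ==
stock.amt | max_price
4 | 7
60 | 8
7 | 70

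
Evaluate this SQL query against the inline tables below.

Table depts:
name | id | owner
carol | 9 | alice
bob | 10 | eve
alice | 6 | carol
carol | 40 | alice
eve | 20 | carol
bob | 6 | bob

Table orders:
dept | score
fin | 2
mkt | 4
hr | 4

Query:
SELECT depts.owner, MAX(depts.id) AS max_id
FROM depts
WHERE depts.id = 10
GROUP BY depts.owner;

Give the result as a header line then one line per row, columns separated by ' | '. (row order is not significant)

After WHERE (1 rows):
depts.name | depts.id | depts.owner
bob | 10 | eve
After GROUP BY (1 rows):
depts.owner | max_id
eve | 10

== RESULT ==
depts.owner | max_id
eve | 10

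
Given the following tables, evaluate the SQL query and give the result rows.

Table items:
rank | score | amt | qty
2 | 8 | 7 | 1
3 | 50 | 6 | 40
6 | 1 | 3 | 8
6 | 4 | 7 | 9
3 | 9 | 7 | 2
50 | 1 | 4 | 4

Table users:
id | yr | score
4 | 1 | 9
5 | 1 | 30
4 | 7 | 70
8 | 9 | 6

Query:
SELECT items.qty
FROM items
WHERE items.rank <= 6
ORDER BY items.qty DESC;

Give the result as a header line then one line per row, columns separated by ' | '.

== RESULT ==
items.qty
40
9
8
2
1

Derivation:
After WHERE (5 rows):
items.rank | items.score | items.amt | items.qty
2 | 8 | 7 | 1
3 | 50 | 6 | 40
6 | 1 | 3 | 8
6 | 4 | 7 | 9
3 | 9 | 7 | 2
After SELECT (5 rows):
items.qty
1
40
8
9
2
After ORDER BY (5 rows):
items.qty
40
9
8
2
1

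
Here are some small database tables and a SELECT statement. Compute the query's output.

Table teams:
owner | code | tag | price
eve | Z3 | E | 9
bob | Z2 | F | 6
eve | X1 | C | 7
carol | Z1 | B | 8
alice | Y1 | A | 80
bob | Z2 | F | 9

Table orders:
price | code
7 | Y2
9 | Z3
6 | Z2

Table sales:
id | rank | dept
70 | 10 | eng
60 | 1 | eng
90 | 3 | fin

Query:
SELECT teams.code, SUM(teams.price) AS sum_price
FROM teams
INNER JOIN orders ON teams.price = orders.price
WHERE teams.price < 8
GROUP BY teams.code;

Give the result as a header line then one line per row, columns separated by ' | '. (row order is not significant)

After JOIN orders (4 rows):
teams.owner | teams.code | teams.tag | teams.price | orders.price | orders.code
eve | Z3 | E | 9 | 9 | Z3
bob | Z2 | F | 6 | 6 | Z2
eve | X1 | C | 7 | 7 | Y2
bob | Z2 | F | 9 | 9 | Z3
After WHERE (2 rows):
teams.owner | teams.code | teams.tag | teams.price | orders.price | orders.code
bob | Z2 | F | 6 | 6 | Z2
eve | X1 | C | 7 | 7 | Y2
After GROUP BY (2 rows):
teams.code | sum_price
Z2 | 6
X1 | 7

== RESULT ==
teams.code | sum_price
Z2 | 6
X1 | 7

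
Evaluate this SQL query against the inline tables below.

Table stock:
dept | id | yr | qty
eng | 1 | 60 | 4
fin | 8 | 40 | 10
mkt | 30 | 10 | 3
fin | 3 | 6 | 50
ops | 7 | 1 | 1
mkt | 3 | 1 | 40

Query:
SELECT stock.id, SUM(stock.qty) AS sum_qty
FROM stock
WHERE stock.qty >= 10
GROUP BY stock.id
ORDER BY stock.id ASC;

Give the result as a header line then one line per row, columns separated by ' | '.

After WHERE (3 rows):
stock.dept | stock.id | stock.yr | stock.qty
fin | 8 | 40 | 10
fin | 3 | 6 | 50
mkt | 3 | 1 | 40
After GROUP BY (2 rows):
stock.id | sum_qty
8 | 10
3 | 90
After ORDER BY (2 rows):
stock.id | sum_qty
3 | 90
8 | 10

== RESULT ==
stock.id | sum_qty
3 | 90
8 | 10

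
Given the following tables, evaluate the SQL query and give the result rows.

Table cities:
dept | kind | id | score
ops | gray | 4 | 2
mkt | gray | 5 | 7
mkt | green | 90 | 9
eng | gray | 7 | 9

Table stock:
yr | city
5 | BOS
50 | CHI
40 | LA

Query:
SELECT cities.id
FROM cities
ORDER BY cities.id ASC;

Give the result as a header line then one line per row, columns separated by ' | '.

After SELECT (4 rows):
cities.id
4
5
90
7
After ORDER BY (4 rows):
cities.id
4
5
7
90

== RESULT ==
cities.id
4
5
7
90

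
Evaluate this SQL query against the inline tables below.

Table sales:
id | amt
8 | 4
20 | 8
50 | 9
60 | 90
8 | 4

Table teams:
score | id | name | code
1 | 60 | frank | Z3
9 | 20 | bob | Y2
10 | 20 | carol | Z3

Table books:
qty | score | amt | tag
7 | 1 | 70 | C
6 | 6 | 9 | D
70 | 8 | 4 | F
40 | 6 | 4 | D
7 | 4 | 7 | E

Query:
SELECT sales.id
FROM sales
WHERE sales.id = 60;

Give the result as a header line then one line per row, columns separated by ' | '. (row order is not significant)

After WHERE (1 rows):
sales.id | sales.amt
60 | 90
After SELECT (1 rows):
sales.id
60

== RESULT ==
sales.id
60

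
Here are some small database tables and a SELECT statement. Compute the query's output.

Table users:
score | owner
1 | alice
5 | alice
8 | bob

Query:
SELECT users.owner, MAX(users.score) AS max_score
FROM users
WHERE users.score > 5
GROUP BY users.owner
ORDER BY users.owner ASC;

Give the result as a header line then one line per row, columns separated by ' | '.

After WHERE (1 rows):
users.score | users.owner
8 | bob
After GROUP BY (1 rows):
users.owner | max_score
bob | 8
After ORDER BY (1 rows):
users.owner | max_score
bob | 8

== RESULT ==
users.owner | max_score
bob | 8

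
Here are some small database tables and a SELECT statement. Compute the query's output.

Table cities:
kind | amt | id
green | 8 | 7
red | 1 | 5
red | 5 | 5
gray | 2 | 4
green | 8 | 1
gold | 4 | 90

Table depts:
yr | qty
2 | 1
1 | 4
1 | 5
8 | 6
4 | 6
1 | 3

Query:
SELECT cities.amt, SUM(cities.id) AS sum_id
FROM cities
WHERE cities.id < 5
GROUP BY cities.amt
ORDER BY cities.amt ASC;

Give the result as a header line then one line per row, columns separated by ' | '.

After WHERE (2 rows):
cities.kind | cities.amt | cities.id
gray | 2 | 4
green | 8 | 1
After GROUP BY (2 rows):
cities.amt | sum_id
2 | 4
8 | 1
After ORDER BY (2 rows):
cities.amt | sum_id
2 | 4
8 | 1

== RESULT ==
cities.amt | sum_id
2 | 4
8 | 1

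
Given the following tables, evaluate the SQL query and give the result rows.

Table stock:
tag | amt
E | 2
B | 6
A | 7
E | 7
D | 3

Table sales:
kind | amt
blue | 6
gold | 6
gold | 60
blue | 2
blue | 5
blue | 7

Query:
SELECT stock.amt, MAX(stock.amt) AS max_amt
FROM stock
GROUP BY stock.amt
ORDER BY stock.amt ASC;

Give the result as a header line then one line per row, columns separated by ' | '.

After GROUP BY (4 rows):
stock.amt | max_amt
2 | 2
6 | 6
7 | 7
3 | 3
After ORDER BY (4 rows):
stock.amt | max_amt
2 | 2
3 | 3
6 | 6
7 | 7

== RESULT ==
stock.amt | max_amt
2 | 2
3 | 3
6 | 6
7 | 7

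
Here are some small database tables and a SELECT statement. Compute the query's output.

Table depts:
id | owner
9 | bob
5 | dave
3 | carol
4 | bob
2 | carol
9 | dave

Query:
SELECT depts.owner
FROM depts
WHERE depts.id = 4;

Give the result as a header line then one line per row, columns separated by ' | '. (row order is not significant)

After WHERE (1 rows):
depts.id | depts.owner
4 | bob
After SELECT (1 rows):
depts.owner
bob

== RESULT ==
depts.owner
bob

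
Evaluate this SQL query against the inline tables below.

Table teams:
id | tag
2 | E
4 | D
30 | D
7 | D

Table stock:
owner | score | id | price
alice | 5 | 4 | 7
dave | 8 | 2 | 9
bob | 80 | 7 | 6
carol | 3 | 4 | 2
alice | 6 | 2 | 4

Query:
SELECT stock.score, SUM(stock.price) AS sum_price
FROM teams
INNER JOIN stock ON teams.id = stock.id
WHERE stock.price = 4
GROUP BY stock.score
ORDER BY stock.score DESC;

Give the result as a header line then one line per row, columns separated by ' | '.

== RESULT ==
stock.score | sum_price
6 | 4

Derivation:
After JOIN stock (5 rows):
teams.id | teams.tag | stock.owner | stock.score | stock.id | stock.price
2 | E | dave | 8 | 2 | 9
2 | E | alice | 6 | 2 | 4
4 | D | alice | 5 | 4 | 7
4 | D | carol | 3 | 4 | 2
7 | D | bob | 80 | 7 | 6
After WHERE (1 rows):
teams.id | teams.tag | stock.owner | stock.score | stock.id | stock.price
2 | E | alice | 6 | 2 | 4
After GROUP BY (1 rows):
stock.score | sum_price
6 | 4
After ORDER BY (1 rows):
stock.score | sum_price
6 | 4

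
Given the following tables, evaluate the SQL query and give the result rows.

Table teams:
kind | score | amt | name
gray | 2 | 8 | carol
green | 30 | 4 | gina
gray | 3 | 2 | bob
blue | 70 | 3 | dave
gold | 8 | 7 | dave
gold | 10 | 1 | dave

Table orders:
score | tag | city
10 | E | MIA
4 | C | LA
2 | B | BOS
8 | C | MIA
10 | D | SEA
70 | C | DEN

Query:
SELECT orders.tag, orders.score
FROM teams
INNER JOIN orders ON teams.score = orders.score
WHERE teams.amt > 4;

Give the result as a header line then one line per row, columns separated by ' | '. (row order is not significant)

After JOIN orders (5 rows):
teams.kind | teams.score | teams.amt | teams.name | orders.score | orders.tag | orders.city
gray | 2 | 8 | carol | 2 | B | BOS
blue | 70 | 3 | dave | 70 | C | DEN
gold | 8 | 7 | dave | 8 | C | MIA
gold | 10 | 1 | dave | 10 | E | MIA
gold | 10 | 1 | dave | 10 | D | SEA
After WHERE (2 rows):
teams.kind | teams.score | teams.amt | teams.name | orders.score | orders.tag | orders.city
gray | 2 | 8 | carol | 2 | B | BOS
gold | 8 | 7 | dave | 8 | C | MIA
After SELECT (2 rows):
orders.tag | orders.score
B | 2
C | 8

== RESULT ==
orders.tag | orders.score
B | 2
C | 8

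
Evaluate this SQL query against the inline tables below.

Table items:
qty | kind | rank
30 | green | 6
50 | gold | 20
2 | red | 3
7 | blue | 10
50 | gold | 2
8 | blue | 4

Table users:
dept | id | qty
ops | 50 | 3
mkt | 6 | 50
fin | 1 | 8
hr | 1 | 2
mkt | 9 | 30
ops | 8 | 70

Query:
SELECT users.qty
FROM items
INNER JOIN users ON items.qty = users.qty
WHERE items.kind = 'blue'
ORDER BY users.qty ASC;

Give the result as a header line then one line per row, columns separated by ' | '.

After JOIN users (5 rows):
items.qty | items.kind | items.rank | users.dept | users.id | users.qty
30 | green | 6 | mkt | 9 | 30
50 | gold | 20 | mkt | 6 | 50
2 | red | 3 | hr | 1 | 2
50 | gold | 2 | mkt | 6 | 50
8 | blue | 4 | fin | 1 | 8
After WHERE (1 rows):
items.qty | items.kind | items.rank | users.dept | users.id | users.qty
8 | blue | 4 | fin | 1 | 8
After SELECT (1 rows):
users.qty
8
After ORDER BY (1 rows):
users.qty
8

== RESULT ==
users.qty
8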